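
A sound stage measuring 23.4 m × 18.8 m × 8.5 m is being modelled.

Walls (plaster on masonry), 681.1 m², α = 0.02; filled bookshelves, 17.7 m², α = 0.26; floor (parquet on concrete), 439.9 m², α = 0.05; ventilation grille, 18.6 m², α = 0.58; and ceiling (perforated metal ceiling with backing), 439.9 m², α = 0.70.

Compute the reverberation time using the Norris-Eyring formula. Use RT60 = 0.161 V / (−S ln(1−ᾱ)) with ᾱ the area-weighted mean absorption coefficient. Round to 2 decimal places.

S = Σ Sᵢ = 1597.2 m².
Σ(Sᵢαᵢ) = 681.1×0.02 + 17.7×0.26 + 439.9×0.05 + 18.6×0.58 + 439.9×0.70 = 358.937.
ᾱ = 358.937 / 1597.2 = 0.2247.
Eyring denominator: −S ln(1−ᾱ) = 406.496.
V = 23.4 × 18.8 × 8.5 = 3739.32 m³.
T = 0.161·V/[−S·ln(1−ᾱ)] = 0.161·3739.32/406.496 = 1.48 s.

1.48 sec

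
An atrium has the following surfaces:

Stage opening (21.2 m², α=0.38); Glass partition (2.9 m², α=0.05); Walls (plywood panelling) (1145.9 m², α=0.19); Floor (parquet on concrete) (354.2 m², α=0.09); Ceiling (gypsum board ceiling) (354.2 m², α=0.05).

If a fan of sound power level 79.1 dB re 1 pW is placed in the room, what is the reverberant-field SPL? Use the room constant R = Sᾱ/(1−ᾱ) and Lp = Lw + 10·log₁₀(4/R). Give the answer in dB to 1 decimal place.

A = 275.510 sabins; S = 1878.4 m².
ᾱ = 0.1467, so room constant R = A/(1−ᾱ) = 322.876 m².
Lp = 79.1 + 10·log₁₀(4/322.876) = 79.1 + (-19.07) = 60.0 dB.

60.0 dB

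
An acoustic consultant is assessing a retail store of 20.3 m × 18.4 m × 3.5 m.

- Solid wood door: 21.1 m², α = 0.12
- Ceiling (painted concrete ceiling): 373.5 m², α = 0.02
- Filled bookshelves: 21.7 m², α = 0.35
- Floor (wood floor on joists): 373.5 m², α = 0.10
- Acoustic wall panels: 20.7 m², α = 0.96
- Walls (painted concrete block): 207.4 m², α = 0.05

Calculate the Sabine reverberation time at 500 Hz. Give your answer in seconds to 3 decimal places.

2.471 s

Summing Sᵢαᵢ: 2.532 + 7.470 + 7.595 + 37.350 + 19.872 + 10.370 → A = 85.189 sabins.
V = 20.3·18.4·3.5 = 1307.32 m³.
T = 0.161 V/A = 0.161·1307.32/85.189 = 2.471 s.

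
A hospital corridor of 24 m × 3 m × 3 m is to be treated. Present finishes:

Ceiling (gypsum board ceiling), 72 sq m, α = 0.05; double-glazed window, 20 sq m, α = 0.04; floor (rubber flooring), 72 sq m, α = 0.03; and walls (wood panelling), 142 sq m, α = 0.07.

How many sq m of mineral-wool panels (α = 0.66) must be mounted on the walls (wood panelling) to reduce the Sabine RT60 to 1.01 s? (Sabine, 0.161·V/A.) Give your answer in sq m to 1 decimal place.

A₁ = Σ Sᵢαᵢ = 72·0.05 + 20·0.04 + 72·0.03 + 142·0.07 = 16.500 sabins.
Required A₂ = 0.161·216/1.01 = 34.432 sabins.
Absorption to add: 34.432 − 16.500 = 17.932 sabins.
Net gain per sq m: Δα = 0.66 − 0.07 = 0.59.
Area = ΔA/Δα = 17.932/0.59 = 30.4 sq m.

30.4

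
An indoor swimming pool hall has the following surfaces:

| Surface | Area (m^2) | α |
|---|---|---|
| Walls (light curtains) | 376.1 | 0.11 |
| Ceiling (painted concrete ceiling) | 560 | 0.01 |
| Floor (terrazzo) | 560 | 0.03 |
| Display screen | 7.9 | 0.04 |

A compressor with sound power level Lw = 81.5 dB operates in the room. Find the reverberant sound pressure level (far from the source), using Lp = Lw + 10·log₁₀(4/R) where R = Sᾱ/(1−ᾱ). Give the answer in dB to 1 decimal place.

A = 64.087 sabins; S = 1504.0 m^2.
ᾱ = 0.0426, so room constant R = A/(1−ᾱ) = 66.939 m^2.
Lp = 81.5 + 10·log₁₀(4/66.939) = 81.5 + (-12.24) = 69.3 dB.

69.3 dB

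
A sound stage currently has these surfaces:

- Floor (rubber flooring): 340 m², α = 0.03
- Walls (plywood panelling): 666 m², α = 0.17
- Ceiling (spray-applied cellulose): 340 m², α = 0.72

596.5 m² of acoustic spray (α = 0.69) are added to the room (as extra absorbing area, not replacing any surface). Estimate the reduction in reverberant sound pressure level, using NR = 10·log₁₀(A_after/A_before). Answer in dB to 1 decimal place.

3.3 dB

A_before = Σ Sᵢαᵢ = 340×0.03 + 666×0.17 + 340×0.72 = 368.220 sabins.
Treatment contributes 596.5·0.69 = 411.585 sabins.
A_after = 368.220 + 411.585 = 779.805 sabins.
NR = 10·log₁₀(779.805/368.220) = 3.3 dB.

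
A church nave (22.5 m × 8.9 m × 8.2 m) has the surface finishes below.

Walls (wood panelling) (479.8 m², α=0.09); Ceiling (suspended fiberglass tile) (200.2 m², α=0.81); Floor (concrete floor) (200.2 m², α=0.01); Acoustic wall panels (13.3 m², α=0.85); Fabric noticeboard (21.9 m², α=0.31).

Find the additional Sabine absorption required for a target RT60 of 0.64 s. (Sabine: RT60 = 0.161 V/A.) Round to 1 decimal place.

187.6 sabins

A₁ = Σ Sᵢαᵢ = 479.8·0.09 + 200.2·0.81 + 200.2·0.01 + 13.3·0.85 + 21.9·0.31 = 225.440 sabins.
Target A₂ = 0.161·1642.05/0.64 = 413.078 sabins (V = 1642.05 m³).
Additional absorption ΔA = 413.078 − 225.440 = 187.6 sabins.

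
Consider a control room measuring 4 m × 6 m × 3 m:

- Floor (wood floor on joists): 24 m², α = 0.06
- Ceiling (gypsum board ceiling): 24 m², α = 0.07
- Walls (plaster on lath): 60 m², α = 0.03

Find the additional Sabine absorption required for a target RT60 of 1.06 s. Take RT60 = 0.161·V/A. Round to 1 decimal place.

Equivalent absorption area: A₁ = 24·0.06 + 24·0.07 + 60·0.03 = 4.920 m².
Target A₂ = 0.161·72/1.06 = 10.936 sabins (V = 72 m³).
Shortfall: 10.936 − 4.920 = 6.0 sabins.

6.0 sabins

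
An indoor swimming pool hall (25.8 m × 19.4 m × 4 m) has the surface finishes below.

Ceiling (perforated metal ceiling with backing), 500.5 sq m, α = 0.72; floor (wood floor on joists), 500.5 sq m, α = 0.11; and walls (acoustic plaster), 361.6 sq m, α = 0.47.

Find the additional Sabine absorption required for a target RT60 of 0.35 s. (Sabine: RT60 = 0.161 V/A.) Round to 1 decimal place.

335.6 sabins

Equivalent absorption area: A₁ = 500.5·0.72 + 500.5·0.11 + 361.6·0.47 = 585.367 sq m.
V = 2002.08 m³. Required absorption A₂ = 0.161 × 2002.08 / 0.35 = 920.957 sabins.
Shortfall: 920.957 − 585.367 = 335.6 sabins.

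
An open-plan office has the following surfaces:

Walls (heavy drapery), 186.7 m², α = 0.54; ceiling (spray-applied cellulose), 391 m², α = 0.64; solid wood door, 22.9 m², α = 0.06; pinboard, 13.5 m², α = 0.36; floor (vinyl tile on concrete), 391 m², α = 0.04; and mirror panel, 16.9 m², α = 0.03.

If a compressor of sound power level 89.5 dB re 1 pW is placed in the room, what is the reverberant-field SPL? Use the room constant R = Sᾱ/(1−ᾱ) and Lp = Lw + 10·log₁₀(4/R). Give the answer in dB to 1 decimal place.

67.8 dB

Σ(Sᵢαᵢ) = 186.7·0.54 + 391·0.64 + 22.9·0.06 + 13.5·0.36 + 391·0.04 + 16.9·0.03 = 373.439; total area S = 1022.0 m².
ᾱ = 373.439/1022.0 = 0.3654; R = Sᾱ/(1−ᾱ) = 373.439/(1−0.3654) = 588.464 m².
Lp = 89.5 + 10·log₁₀(4/588.464) = 89.5 + (-21.68) = 67.8 dB.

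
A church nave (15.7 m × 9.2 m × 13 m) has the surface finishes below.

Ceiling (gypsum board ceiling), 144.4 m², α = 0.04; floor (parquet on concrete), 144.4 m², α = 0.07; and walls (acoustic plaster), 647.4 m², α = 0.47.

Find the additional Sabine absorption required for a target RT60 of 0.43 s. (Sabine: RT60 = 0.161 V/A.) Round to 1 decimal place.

382.9 sabins

Total absorption A₁ = 144.4·0.04 + 144.4·0.07 + 647.4·0.47
  = 5.776 + 10.108 + 304.278 = 320.162 m² sabins.
Target A₂ = 0.161·1877.72/0.43 = 703.053 sabins (V = 1877.72 m³).
ΔA = A₂ − A₁ = 703.053 − 320.162 = 382.9 sabins.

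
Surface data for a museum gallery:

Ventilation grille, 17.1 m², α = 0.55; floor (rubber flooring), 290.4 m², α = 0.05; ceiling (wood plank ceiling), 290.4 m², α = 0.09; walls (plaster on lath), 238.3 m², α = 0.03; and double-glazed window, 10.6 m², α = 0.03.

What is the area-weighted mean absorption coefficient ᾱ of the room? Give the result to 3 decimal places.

0.068

Total surface area S = 846.8 m².
Σ(Sᵢαᵢ) = 17.1×0.55 + 290.4×0.05 + 290.4×0.09 + 238.3×0.03 + 10.6×0.03 = 57.528.
ᾱ = A/S = 0.068.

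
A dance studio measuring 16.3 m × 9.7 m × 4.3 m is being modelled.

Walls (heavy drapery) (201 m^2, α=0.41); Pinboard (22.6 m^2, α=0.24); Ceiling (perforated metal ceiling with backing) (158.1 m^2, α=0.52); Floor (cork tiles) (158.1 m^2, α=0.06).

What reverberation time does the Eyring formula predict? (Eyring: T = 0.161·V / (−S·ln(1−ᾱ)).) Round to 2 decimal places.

S = Σ Sᵢ = 539.8 m^2.
Absorption A = 201×0.41 + 22.6×0.24 + 158.1×0.52 + 158.1×0.06 = 179.532 sabins.
Mean coefficient ᾱ = A/S = 0.3326.
−S·ln(1−ᾱ) = −539.8 × ln(1 − 0.3326) = 218.277.
V = 16.3 × 9.7 × 4.3 = 679.873 m³.
RT60 = 0.161 × 679.873 / 218.277 = 0.50 s.

0.50 sec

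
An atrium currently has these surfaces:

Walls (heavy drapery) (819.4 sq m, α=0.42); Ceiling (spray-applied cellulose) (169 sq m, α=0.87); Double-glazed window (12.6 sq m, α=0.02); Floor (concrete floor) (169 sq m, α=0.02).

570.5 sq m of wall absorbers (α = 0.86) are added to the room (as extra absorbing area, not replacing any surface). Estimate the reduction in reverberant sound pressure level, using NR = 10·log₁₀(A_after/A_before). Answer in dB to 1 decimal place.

3.0 dB

Total absorption A_before = 819.4*0.42 + 169*0.87 + 12.6*0.02 + 169*0.02
  = 344.148 + 147.030 + 0.252 + 3.380 = 494.810 sq m sabins.
Added absorption = 570.5 × 0.86 = 490.630 sabins.
New total A_after = 985.440 sabins.
Reduction = 10 log₁₀(A_after/A_before) = 10 log₁₀(1.9916) = 3.0 dB.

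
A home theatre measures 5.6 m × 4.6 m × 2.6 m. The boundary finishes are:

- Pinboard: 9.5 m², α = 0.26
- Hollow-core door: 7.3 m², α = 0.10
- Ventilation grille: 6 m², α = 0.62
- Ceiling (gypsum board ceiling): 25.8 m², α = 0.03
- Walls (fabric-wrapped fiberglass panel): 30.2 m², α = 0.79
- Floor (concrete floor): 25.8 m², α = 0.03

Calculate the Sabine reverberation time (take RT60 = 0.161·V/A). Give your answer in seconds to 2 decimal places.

0.33 s

Total absorption A = 9.5·0.26 + 7.3·0.10 + 6·0.62 + 25.8·0.03 + 30.2·0.79 + 25.8·0.03
  = 2.470 + 0.730 + 3.720 + 0.774 + 23.858 + 0.774 = 32.326 m² sabins.
Room volume: 66.976 m³.
T = 0.161 V/A = 0.161·66.976/32.326 = 0.33 s.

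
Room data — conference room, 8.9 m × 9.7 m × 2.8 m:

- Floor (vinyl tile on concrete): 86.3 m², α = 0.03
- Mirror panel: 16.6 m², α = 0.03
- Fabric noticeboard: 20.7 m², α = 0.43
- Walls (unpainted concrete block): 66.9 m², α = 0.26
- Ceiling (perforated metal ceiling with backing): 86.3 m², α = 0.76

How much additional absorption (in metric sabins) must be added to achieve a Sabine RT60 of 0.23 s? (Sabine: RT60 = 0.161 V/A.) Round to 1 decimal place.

Equivalent absorption area: A₁ = 86.3×0.03 + 16.6×0.03 + 20.7×0.43 + 66.9×0.26 + 86.3×0.76 = 94.970 m².
V = 241.724 m³. Required absorption A₂ = 0.161 × 241.724 / 0.23 = 169.207 sabins.
Shortfall: 169.207 − 94.970 = 74.2 sabins.

74.2 sabins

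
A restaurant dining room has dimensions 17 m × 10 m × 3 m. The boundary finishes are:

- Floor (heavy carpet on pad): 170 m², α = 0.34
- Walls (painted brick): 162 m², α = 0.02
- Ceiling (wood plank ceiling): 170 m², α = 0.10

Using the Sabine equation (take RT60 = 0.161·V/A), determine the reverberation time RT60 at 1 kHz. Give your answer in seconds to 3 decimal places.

Summing Sᵢαᵢ: 57.800 + 3.240 + 17.000 → A = 78.040 sabins.
Room volume: 510 m³.
Sabine: RT60 = 0.161 × 510 / 78.040 = 1.052 s.

1.052 sec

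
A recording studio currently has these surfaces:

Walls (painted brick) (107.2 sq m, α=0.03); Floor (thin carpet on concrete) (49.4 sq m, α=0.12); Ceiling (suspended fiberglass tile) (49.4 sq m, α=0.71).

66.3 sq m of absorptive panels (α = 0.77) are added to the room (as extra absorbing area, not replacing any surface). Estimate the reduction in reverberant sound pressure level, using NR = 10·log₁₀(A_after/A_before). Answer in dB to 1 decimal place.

Summing Sᵢαᵢ: 3.216 + 5.928 + 35.074 → A_before = 44.218 sabins.
Treatment contributes 66.3·0.77 = 51.051 sabins.
A_after = 44.218 + 51.051 = 95.269 sabins.
Reduction = 10 log₁₀(A_after/A_before) = 10 log₁₀(2.1545) = 3.3 dB.

3.3 dB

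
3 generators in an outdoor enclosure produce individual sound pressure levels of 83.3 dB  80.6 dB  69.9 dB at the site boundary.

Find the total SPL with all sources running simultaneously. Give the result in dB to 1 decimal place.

Sum in the linear (power) domain: Σ 10^(Lᵢ/10) = 10^(83.3/10) + 10^(80.6/10) + 10^(69.9/10) = 3.384e+08.
L_total = 10·log₁₀(3.384e+08) = 85.3 dB.

85.3 dB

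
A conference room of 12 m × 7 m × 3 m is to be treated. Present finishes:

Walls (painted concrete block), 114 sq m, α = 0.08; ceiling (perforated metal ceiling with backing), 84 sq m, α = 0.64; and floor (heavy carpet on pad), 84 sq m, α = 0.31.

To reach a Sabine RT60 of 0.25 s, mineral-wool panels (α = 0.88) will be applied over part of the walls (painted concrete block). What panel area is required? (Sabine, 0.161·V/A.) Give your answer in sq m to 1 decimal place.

91.7

Equivalent absorption area: A₁ = 114·0.08 + 84·0.64 + 84·0.31 = 88.920 sq m.
Required A₂ = 0.161·252/0.25 = 162.288 sabins.
ΔA needed = 162.288 − 88.920 = 73.368 sabins.
Each sq m of panel replacing the walls (painted concrete block) adds (0.88 − 0.08) = 0.80 sabins.
Panel area = 73.368 / 0.80 = 91.7 sq m.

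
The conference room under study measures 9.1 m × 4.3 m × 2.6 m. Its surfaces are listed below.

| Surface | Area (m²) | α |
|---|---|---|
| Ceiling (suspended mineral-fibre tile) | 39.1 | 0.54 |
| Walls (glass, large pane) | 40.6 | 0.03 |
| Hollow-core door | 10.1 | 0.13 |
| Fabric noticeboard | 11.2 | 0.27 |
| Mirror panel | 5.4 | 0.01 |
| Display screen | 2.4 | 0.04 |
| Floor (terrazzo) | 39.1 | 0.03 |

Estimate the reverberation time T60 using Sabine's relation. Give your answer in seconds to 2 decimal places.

Total absorption A = 39.1·0.54 + 40.6·0.03 + 10.1·0.13 + 11.2·0.27 + 5.4·0.01 + 2.4·0.04 + 39.1·0.03
  = 21.114 + 1.218 + 1.313 + 3.024 + 0.054 + 0.096 + 1.173 = 27.992 m² sabins.
Room volume: 101.738 m³.
RT60 = 0.161 · V / A = 0.161 × 101.738 / 27.992 = 0.59 s.

0.59 seconds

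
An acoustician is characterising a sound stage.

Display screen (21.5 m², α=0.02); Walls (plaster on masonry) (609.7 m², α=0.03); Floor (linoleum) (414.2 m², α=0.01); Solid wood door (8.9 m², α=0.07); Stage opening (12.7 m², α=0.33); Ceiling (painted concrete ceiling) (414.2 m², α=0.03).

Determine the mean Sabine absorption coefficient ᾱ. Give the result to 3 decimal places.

0.027

Total surface area S = 1481.2 m².
A = 21.5×0.02 + 609.7×0.03 + 414.2×0.01 + 8.9×0.07 + 12.7×0.33 + 414.2×0.03 = 40.103 sabins.
ᾱ = 40.103 / 1481.2 = 0.027.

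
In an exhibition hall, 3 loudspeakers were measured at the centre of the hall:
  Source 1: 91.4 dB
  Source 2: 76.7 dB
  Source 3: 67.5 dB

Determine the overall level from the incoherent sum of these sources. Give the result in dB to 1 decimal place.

Σ 10^(Lᵢ/10) = 1.433e+09.
Combined level = 10 log₁₀(1.433e+09) = 91.6 dB.

91.6 dB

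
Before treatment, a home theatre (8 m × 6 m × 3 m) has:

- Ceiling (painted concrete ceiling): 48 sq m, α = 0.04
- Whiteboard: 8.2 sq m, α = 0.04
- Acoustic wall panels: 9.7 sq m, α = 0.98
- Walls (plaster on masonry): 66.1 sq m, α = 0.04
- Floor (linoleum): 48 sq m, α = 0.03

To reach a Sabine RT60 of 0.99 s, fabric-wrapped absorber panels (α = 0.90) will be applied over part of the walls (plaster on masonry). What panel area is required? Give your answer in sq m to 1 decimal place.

8.8

Equivalent absorption area: A₁ = 48×0.04 + 8.2×0.04 + 9.7×0.98 + 66.1×0.04 + 48×0.03 = 15.838 sq m.
V = 144 m³. Target absorption A₂ = 0.161 × 144 / 0.99 = 23.418 sabins.
ΔA needed = 23.418 − 15.838 = 7.580 sabins.
Net gain per sq m: Δα = 0.90 − 0.04 = 0.86.
Panel area = 7.580 / 0.86 = 8.8 sq m.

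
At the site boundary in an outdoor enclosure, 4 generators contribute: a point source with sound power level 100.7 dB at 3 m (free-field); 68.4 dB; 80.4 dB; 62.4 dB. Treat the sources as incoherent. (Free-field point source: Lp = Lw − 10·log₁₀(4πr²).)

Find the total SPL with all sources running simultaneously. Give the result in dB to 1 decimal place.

83.5 dB

Source at 3 m: Lp = 100.7 − 10·log₁₀(4π·3²) = 100.7 − 10·log₁₀(113.097) = 80.2 dB.
Σ 10^(Lᵢ/10) = 2.23e+08.
L_total = 10·log₁₀(2.23e+08) = 83.5 dB.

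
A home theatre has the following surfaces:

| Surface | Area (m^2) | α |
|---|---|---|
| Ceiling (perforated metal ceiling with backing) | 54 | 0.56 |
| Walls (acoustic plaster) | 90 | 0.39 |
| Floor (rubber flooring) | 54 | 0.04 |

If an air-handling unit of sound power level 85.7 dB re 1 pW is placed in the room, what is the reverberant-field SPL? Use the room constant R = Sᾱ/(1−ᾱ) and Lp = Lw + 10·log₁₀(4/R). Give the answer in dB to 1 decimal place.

71.6 dB

Σ(Sᵢαᵢ) = 54·0.56 + 90·0.39 + 54·0.04 = 67.500; total area S = 198.0 m^2.
ᾱ = 0.3409, so room constant R = A/(1−ᾱ) = 102.412 m^2.
Lp = 85.7 + 10·log₁₀(4/102.412) = 85.7 + (-14.08) = 71.6 dB.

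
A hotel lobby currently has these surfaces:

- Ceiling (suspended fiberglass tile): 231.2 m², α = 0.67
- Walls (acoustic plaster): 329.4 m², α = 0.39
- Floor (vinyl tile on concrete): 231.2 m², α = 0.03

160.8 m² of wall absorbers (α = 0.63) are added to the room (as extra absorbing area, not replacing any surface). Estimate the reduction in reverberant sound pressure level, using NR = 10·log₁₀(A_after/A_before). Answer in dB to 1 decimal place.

Summing Sᵢαᵢ: 154.904 + 128.466 + 6.936 → A_before = 290.306 sabins.
Added absorption = 160.8 × 0.63 = 101.304 sabins.
A_after = 290.306 + 101.304 = 391.610 sabins.
NR = 10·log₁₀(391.610/290.306) = 1.3 dB.

1.3 dB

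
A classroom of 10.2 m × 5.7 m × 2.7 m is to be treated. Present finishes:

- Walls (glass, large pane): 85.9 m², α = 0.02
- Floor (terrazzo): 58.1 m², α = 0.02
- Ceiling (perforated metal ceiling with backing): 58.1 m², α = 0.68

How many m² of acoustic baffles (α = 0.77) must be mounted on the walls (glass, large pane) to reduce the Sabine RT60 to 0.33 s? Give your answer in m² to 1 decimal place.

45.6

Total absorption A₁ = 85.9×0.02 + 58.1×0.02 + 58.1×0.68
  = 1.718 + 1.162 + 39.508 = 42.388 m² sabins.
V = 156.978 m³. Target absorption A₂ = 0.161 × 156.978 / 0.33 = 76.586 sabins.
Absorption to add: 76.586 − 42.388 = 34.198 sabins.
Each m² of panel replacing the walls (glass, large pane) adds (0.77 − 0.02) = 0.75 sabins.
Panel area = 34.198 / 0.75 = 45.6 m².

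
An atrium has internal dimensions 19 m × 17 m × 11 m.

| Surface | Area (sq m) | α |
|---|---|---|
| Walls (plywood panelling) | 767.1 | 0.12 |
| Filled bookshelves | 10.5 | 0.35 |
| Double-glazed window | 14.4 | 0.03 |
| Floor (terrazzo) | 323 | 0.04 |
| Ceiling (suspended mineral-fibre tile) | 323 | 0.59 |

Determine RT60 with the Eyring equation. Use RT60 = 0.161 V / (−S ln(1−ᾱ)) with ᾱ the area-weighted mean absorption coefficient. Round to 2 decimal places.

1.70 s

Total surface area S = 767.1 + 10.5 + 14.4 + 323 + 323 = 1438.0 sq m.
Absorption A = 767.1·0.12 + 10.5·0.35 + 14.4·0.03 + 323·0.04 + 323·0.59 = 299.649 sabins.
ᾱ = 299.649 / 1438.0 = 0.2084.
−S·ln(1−ᾱ) = −1438.0 × ln(1 − 0.2084) = 336.059.
V = 19 × 17 × 11 = 3553 m³.
T = 0.161·V/[−S·ln(1−ᾱ)] = 0.161·3553/336.059 = 1.70 s.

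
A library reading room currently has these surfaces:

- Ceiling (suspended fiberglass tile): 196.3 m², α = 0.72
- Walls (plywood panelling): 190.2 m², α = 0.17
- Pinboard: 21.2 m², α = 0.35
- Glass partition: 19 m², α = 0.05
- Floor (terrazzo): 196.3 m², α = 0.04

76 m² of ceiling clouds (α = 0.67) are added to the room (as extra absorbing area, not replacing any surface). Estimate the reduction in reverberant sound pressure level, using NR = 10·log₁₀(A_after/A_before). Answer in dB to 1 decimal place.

1.0 dB

Summing Sᵢαᵢ: 141.336 + 32.334 + 7.420 + 0.950 + 7.852 → A_before = 189.892 sabins.
Added absorption = 76 × 0.67 = 50.920 sabins.
New total A_after = 240.812 sabins.
Reduction = 10 log₁₀(A_after/A_before) = 10 log₁₀(1.2682) = 1.0 dB.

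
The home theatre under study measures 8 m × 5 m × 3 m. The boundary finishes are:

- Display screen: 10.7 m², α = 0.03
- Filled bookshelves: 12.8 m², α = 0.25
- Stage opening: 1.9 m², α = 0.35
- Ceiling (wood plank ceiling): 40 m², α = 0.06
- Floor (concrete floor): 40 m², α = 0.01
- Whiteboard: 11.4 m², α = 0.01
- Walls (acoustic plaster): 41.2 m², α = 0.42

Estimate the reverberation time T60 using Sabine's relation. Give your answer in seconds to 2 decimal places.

Summing Sᵢαᵢ: 0.321 + 3.200 + 0.665 + 2.400 + 0.400 + 0.114 + 17.304 → A = 24.404 sabins.
Volume V = 8 × 5 × 3 = 120 m³.
RT60 = 0.161 · V / A = 0.161 × 120 / 24.404 = 0.79 s.

0.79 s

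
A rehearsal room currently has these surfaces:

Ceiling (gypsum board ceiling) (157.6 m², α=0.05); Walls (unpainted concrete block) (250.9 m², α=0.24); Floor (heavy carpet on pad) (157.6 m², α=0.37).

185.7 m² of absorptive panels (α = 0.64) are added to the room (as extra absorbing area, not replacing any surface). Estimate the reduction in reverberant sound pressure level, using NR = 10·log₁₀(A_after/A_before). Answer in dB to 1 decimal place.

Equivalent absorption area: A_before = 157.6·0.05 + 250.9·0.24 + 157.6·0.37 = 126.408 m².
Added absorption = 185.7 × 0.64 = 118.848 sabins.
New total A_after = 245.256 sabins.
Reduction = 10 log₁₀(A_after/A_before) = 10 log₁₀(1.9402) = 2.9 dB.

2.9 dB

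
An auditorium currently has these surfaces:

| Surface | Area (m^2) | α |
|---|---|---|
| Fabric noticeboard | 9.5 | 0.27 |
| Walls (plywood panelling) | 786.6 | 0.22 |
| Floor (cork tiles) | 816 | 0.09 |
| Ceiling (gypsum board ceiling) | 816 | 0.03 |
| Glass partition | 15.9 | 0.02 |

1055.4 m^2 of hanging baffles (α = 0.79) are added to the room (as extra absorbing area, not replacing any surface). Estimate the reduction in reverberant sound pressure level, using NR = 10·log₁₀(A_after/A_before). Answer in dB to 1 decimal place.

A_before = Σ Sᵢαᵢ = 9.5×0.27 + 786.6×0.22 + 816×0.09 + 816×0.03 + 15.9×0.02 = 273.855 sabins.
Treatment contributes 1055.4·0.79 = 833.766 sabins.
A_after = 273.855 + 833.766 = 1107.621 sabins.
NR = 10·log₁₀(1107.621/273.855) = 6.1 dB.

6.1 dB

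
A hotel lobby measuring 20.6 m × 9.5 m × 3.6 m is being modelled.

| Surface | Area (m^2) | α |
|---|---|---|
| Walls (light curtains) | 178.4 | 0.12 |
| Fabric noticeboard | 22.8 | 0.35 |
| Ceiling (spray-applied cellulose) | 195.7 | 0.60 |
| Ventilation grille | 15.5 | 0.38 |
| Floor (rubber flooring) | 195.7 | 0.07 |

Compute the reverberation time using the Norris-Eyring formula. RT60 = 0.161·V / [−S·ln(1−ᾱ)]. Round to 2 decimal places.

S = Σ Sᵢ = 608.1 m^2.
Absorption A = 178.4·0.12 + 22.8·0.35 + 195.7·0.60 + 15.5·0.38 + 195.7·0.07 = 166.397 sabins.
Mean coefficient ᾱ = A/S = 0.2736.
Eyring denominator: −S ln(1−ᾱ) = 194.382.
V = 20.6 × 9.5 × 3.6 = 704.52 m³.
RT60 = 0.161 × 704.52 / 194.382 = 0.58 s.

0.58 sec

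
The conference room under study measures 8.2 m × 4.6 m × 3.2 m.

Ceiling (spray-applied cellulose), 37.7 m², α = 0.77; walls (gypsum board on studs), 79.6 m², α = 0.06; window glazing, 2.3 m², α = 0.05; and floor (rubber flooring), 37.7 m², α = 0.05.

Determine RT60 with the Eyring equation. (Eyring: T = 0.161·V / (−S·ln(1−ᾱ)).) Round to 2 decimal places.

0.48 sec

S = Σ Sᵢ = 157.3 m².
Σ(Sᵢαᵢ) = 37.7×0.77 + 79.6×0.06 + 2.3×0.05 + 37.7×0.05 = 35.805.
Mean coefficient ᾱ = A/S = 0.2276.
−S·ln(1−ᾱ) = −157.3 × ln(1 − 0.2276) = 40.623.
V = 8.2 × 4.6 × 3.2 = 120.704 m³.
T = 0.161·V/[−S·ln(1−ᾱ)] = 0.161·120.704/40.623 = 0.48 s.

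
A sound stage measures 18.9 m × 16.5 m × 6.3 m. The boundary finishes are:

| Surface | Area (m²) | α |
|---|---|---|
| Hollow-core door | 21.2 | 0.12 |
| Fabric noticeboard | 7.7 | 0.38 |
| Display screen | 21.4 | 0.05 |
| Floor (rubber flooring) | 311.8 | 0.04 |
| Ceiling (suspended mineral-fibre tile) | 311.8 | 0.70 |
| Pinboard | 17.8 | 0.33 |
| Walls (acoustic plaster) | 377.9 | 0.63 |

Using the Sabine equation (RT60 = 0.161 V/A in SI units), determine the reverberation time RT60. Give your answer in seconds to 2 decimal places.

0.66 sec

Summing Sᵢαᵢ: 2.544 + 2.926 + 1.070 + 12.472 + 218.260 + 5.874 + 238.077 → A = 481.223 sabins.
Volume V = 18.9 × 16.5 × 6.3 = 1964.655 m³.
RT60 = 0.161 · V / A = 0.161 × 1964.655 / 481.223 = 0.66 s.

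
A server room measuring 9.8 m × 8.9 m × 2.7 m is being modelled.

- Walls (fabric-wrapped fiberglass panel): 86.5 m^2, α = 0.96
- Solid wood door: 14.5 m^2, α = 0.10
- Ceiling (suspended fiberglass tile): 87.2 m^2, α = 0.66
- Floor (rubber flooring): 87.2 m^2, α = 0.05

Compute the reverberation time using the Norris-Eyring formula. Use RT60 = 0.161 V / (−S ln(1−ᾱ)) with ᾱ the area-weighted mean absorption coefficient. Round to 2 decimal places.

0.18 s

S = Σ Sᵢ = 275.4 m^2.
Absorption A = 86.5×0.96 + 14.5×0.10 + 87.2×0.66 + 87.2×0.05 = 146.402 sabins.
ᾱ = 146.402 / 275.4 = 0.5316.
−S·ln(1−ᾱ) = −275.4 × ln(1 − 0.5316) = 208.872.
V = 9.8 × 8.9 × 2.7 = 235.494 m³.
RT60 = 0.161 × 235.494 / 208.872 = 0.18 s.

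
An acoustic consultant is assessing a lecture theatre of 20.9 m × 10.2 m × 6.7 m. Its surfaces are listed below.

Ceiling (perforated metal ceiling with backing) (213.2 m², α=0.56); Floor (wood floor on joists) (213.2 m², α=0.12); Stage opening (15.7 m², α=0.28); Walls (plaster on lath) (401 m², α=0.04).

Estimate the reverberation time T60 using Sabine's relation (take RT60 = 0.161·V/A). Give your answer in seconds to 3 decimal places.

A = Σ Sᵢαᵢ = 213.2·0.56 + 213.2·0.12 + 15.7·0.28 + 401·0.04 = 165.412 sabins.
Room volume: 1428.306 m³.
T = 0.161 V/A = 0.161·1428.306/165.412 = 1.390 s.

1.390 s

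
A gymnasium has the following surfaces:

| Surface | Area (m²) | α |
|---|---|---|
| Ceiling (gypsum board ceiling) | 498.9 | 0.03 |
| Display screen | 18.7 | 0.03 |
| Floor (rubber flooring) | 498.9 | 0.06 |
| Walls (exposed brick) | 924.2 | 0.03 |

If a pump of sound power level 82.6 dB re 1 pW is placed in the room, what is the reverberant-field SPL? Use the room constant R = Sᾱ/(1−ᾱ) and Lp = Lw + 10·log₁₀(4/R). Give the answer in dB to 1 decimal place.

Σ(Sᵢαᵢ) = 498.9×0.03 + 18.7×0.03 + 498.9×0.06 + 924.2×0.03 = 73.188; total area S = 1940.7 m².
ᾱ = 0.0377, so room constant R = A/(1−ᾱ) = 76.055 m².
Lp = Lw + 10 log₁₀(4/R) = 82.6 -12.79 = 69.8 dB.

69.8 dB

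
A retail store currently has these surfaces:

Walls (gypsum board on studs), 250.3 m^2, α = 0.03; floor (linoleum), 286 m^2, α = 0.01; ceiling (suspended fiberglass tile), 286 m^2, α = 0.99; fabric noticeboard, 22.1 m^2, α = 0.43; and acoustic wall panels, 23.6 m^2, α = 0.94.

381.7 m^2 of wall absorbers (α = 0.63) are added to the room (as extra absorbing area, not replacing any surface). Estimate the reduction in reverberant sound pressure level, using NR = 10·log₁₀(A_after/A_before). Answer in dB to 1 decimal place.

2.4 dB

Summing Sᵢαᵢ: 7.509 + 2.860 + 283.140 + 9.503 + 22.184 → A_before = 325.196 sabins.
Added absorption = 381.7 × 0.63 = 240.471 sabins.
A_after = 325.196 + 240.471 = 565.667 sabins.
NR = 10·log₁₀(565.667/325.196) = 2.4 dB.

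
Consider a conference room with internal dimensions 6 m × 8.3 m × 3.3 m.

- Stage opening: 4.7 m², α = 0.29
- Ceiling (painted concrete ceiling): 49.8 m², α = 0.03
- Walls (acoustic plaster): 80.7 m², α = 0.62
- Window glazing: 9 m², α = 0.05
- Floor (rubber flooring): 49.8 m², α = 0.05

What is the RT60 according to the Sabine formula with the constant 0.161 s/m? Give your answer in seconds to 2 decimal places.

Total absorption A = 4.7*0.29 + 49.8*0.03 + 80.7*0.62 + 9*0.05 + 49.8*0.05
  = 1.363 + 1.494 + 50.034 + 0.450 + 2.490 = 55.831 m² sabins.
Room volume: 164.34 m³.
RT60 = 0.161 · V / A = 0.161 × 164.34 / 55.831 = 0.47 s.

0.47 s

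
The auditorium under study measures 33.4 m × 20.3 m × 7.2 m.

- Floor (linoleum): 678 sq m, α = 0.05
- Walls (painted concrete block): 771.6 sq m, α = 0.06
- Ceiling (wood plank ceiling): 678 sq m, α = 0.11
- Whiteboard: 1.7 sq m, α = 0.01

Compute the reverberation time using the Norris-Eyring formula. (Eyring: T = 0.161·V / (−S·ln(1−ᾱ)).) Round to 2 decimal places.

S = Σ Sᵢ = 2129.3 sq m.
Absorption A = 678·0.05 + 771.6·0.06 + 678·0.11 + 1.7·0.01 = 154.793 sabins.
Mean coefficient ᾱ = A/S = 0.0727.
Eyring denominator: −S ln(1−ᾱ) = 160.716.
V = 33.4 × 20.3 × 7.2 = 4881.744 m³.
T = 0.161·V/[−S·ln(1−ᾱ)] = 0.161·4881.744/160.716 = 4.89 s.

4.89 s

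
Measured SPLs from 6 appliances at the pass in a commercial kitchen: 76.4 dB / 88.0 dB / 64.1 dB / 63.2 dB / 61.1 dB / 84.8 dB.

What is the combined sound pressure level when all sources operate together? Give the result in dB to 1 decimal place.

89.9 dB

Σ 10^(Lᵢ/10) = 9.826e+08.
Combined level = 10 log₁₀(9.826e+08) = 89.9 dB.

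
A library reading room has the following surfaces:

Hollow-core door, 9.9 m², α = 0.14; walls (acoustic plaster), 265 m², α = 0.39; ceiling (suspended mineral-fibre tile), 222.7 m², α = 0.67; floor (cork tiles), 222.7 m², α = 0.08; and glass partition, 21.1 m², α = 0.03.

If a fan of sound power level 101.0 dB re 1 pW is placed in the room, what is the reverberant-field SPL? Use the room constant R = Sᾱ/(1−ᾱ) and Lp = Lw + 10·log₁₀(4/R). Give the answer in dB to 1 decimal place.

80.7 dB

Σ(Sᵢαᵢ) = 9.9×0.14 + 265×0.39 + 222.7×0.67 + 222.7×0.08 + 21.1×0.03 = 272.394; total area S = 741.4 m².
ᾱ = 0.3674, so room constant R = A/(1−ᾱ) = 430.594 m².
Lp = 101.0 + 10·log₁₀(4/430.594) = 101.0 + (-20.32) = 80.7 dB.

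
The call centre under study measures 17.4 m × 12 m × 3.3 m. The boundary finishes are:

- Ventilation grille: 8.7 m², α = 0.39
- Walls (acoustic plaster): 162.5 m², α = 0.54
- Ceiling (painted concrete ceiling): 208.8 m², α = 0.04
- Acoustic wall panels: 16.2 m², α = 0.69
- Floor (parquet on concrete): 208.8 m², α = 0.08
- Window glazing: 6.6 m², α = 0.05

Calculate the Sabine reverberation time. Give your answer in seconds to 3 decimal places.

A = Σ Sᵢαᵢ = 8.7·0.39 + 162.5·0.54 + 208.8·0.04 + 16.2·0.69 + 208.8·0.08 + 6.6·0.05 = 127.707 sabins.
Room volume: 689.04 m³.
T = 0.161 V/A = 0.161·689.04/127.707 = 0.869 s.

0.869 sec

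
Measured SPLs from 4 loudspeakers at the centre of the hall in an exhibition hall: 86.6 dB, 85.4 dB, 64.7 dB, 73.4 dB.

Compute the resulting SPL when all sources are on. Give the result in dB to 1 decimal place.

89.2 dB

Sum in the linear (power) domain: Σ 10^(Lᵢ/10) = 10^(86.6/10) + 10^(85.4/10) + 10^(64.7/10) + 10^(73.4/10) = 8.287e+08.
L_total = 10·log₁₀(8.287e+08) = 89.2 dB.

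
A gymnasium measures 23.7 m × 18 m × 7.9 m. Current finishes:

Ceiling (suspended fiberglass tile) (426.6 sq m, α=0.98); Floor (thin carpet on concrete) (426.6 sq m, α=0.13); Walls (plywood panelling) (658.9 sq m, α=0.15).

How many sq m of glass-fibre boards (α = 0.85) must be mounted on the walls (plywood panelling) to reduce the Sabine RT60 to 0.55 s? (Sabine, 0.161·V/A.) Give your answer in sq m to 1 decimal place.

Total absorption A₁ = 426.6×0.98 + 426.6×0.13 + 658.9×0.15
  = 418.068 + 55.458 + 98.835 = 572.361 sq m sabins.
V = 3370.14 m³. Target absorption A₂ = 0.161 × 3370.14 / 0.55 = 986.532 sabins.
ΔA needed = 986.532 − 572.361 = 414.171 sabins.
Net gain per sq m: Δα = 0.85 − 0.15 = 0.70.
Area = ΔA/Δα = 414.171/0.70 = 591.7 sq m.

591.7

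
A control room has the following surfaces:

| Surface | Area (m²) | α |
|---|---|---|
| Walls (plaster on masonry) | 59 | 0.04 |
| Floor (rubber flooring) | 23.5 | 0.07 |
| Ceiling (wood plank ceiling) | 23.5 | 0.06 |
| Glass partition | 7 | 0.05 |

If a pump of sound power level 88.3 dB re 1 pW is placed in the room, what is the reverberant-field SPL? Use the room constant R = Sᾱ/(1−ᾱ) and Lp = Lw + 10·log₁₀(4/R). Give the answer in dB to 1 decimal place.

86.5 dB

Σ(Sᵢαᵢ) = 59×0.04 + 23.5×0.07 + 23.5×0.06 + 7×0.05 = 5.765; total area S = 113.0 m².
ᾱ = 5.765/113.0 = 0.0510; R = Sᾱ/(1−ᾱ) = 5.765/(1−0.0510) = 6.075 m².
Lp = Lw + 10 log₁₀(4/R) = 88.3 -1.81 = 86.5 dB.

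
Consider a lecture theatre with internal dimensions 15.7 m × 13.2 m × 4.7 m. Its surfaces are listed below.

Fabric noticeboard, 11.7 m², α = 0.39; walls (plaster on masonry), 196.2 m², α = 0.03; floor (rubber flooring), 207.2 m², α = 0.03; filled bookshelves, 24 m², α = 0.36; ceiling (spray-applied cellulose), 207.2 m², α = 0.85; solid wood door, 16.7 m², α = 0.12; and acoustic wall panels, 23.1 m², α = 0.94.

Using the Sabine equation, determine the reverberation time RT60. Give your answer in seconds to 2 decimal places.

Total absorption A = 11.7·0.39 + 196.2·0.03 + 207.2·0.03 + 24·0.36 + 207.2·0.85 + 16.7·0.12 + 23.1·0.94
  = 4.563 + 5.886 + 6.216 + 8.640 + 176.120 + 2.004 + 21.714 = 225.143 m² sabins.
Room volume: 974.028 m³.
Sabine: RT60 = 0.161 × 974.028 / 225.143 = 0.70 s.

0.70 seconds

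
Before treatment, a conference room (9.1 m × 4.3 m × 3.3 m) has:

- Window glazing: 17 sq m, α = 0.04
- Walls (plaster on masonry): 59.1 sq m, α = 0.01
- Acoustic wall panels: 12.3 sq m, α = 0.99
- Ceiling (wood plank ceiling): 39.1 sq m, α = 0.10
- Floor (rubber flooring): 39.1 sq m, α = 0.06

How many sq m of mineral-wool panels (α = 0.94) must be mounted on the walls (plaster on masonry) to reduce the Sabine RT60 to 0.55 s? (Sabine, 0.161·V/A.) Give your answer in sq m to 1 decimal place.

A₁ = Σ Sᵢαᵢ = 17*0.04 + 59.1*0.01 + 12.3*0.99 + 39.1*0.10 + 39.1*0.06 = 19.704 sabins.
Required A₂ = 0.161·129.129/0.55 = 37.800 sabins.
Absorption to add: 37.800 − 19.704 = 18.096 sabins.
Net gain per sq m: Δα = 0.94 − 0.01 = 0.93.
Area = ΔA/Δα = 18.096/0.93 = 19.5 sq m.

19.5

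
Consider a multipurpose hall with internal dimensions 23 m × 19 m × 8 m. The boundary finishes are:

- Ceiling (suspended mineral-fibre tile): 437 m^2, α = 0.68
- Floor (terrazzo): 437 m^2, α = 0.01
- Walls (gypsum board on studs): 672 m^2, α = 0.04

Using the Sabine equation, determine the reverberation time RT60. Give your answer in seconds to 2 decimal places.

1.71 s

Equivalent absorption area: A = 437×0.68 + 437×0.01 + 672×0.04 = 328.410 m^2.
Volume V = 23 × 19 × 8 = 3496 m³.
RT60 = 0.161 · V / A = 0.161 × 3496 / 328.410 = 1.71 s.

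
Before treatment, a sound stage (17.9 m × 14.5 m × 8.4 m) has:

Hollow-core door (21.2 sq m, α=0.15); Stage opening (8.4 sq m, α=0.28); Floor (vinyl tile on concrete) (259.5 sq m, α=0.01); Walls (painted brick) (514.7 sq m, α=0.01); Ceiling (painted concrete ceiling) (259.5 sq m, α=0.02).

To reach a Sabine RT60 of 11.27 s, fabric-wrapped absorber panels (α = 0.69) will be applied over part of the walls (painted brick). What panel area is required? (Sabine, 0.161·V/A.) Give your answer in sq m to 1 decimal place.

18.6

A₁ = Σ Sᵢαᵢ = 21.2*0.15 + 8.4*0.28 + 259.5*0.01 + 514.7*0.01 + 259.5*0.02 = 18.464 sabins.
Required A₂ = 0.161·2180.22/11.27 = 31.146 sabins.
ΔA needed = 31.146 − 18.464 = 12.682 sabins.
Each sq m of panel replacing the walls (painted brick) adds (0.69 − 0.01) = 0.68 sabins.
Panel area = 12.682 / 0.68 = 18.6 sq m.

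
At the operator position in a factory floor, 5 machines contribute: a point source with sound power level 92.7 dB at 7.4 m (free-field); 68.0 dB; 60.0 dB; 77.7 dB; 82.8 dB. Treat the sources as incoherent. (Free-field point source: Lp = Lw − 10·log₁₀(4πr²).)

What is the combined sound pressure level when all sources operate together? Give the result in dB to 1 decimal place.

Source at 7.4 m: Lp = 92.7 − 10·log₁₀(4π·7.4²) = 92.7 − 10·log₁₀(688.134) = 64.3 dB.
Σ 10^(Lᵢ/10) = 2.594e+08.
L_total = 10·log₁₀(2.594e+08) = 84.1 dB.

84.1 dB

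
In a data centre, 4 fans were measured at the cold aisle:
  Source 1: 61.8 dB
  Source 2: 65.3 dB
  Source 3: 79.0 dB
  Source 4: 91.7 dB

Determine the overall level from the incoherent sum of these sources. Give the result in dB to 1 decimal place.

Sum in the linear (power) domain: Σ 10^(Lᵢ/10) = 10^(61.8/10) + 10^(65.3/10) + 10^(79.0/10) + 10^(91.7/10) = 1.563e+09.
Back to dB: 10·log₁₀ Σ = 91.9 dB.

91.9 dB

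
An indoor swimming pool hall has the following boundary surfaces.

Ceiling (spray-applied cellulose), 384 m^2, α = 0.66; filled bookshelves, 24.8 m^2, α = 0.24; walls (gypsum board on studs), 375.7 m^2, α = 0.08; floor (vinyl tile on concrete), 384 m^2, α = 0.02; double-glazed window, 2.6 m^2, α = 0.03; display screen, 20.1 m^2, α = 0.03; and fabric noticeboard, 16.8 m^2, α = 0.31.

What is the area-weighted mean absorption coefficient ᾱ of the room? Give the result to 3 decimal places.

0.251

Total surface area S = 1208.0 m^2.
Weighted sum Σ Sα = 303.017.
ᾱ = A/S = 0.251.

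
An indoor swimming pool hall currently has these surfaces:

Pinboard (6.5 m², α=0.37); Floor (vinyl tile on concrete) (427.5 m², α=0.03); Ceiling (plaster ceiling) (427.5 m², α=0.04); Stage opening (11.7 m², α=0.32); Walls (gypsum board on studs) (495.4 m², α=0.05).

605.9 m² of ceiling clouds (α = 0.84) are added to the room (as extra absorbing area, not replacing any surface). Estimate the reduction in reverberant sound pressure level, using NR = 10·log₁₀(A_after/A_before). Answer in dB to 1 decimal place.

Total absorption A_before = 6.5·0.37 + 427.5·0.03 + 427.5·0.04 + 11.7·0.32 + 495.4·0.05
  = 2.405 + 12.825 + 17.100 + 3.744 + 24.770 = 60.844 m² sabins.
Added absorption = 605.9 × 0.84 = 508.956 sabins.
A_after = 60.844 + 508.956 = 569.800 sabins.
Reduction = 10 log₁₀(A_after/A_before) = 10 log₁₀(9.3649) = 9.7 dB.

9.7 dB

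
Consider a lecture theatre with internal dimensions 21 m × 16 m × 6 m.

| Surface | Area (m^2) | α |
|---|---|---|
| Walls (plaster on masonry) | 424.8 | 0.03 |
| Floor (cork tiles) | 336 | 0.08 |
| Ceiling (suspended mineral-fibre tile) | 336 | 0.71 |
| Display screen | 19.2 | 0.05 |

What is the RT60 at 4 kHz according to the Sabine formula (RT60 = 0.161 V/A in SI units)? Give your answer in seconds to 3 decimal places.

1.163 s

Total absorption A = 424.8*0.03 + 336*0.08 + 336*0.71 + 19.2*0.05
  = 12.744 + 26.880 + 238.560 + 0.960 = 279.144 m^2 sabins.
Room volume: 2016 m³.
Sabine: RT60 = 0.161 × 2016 / 279.144 = 1.163 s.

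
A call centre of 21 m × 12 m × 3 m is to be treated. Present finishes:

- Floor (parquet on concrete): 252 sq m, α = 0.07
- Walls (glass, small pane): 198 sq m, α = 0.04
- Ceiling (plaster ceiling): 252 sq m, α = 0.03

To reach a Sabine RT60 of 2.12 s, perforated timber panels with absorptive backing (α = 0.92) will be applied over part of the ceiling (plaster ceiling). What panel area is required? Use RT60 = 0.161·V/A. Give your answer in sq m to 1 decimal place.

27.3

Equivalent absorption area: A₁ = 252*0.07 + 198*0.04 + 252*0.03 = 33.120 sq m.
V = 756 m³. Target absorption A₂ = 0.161 × 756 / 2.12 = 57.413 sabins.
Absorption to add: 57.413 − 33.120 = 24.293 sabins.
Each sq m of panel replacing the ceiling (plaster ceiling) adds (0.92 − 0.03) = 0.89 sabins.
Area = ΔA/Δα = 24.293/0.89 = 27.3 sq m.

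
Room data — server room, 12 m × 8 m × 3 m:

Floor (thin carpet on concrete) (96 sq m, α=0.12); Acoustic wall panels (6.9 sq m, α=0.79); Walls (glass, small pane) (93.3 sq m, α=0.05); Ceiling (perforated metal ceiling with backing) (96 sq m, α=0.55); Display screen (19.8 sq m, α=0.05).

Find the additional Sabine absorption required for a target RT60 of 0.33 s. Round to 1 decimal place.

Summing Sᵢαᵢ: 11.520 + 5.451 + 4.665 + 52.800 + 0.990 → A₁ = 75.426 sabins.
For T = 0.33 s, need A₂ = 0.161·V/T = 0.161·288/0.33 = 140.509 sabins.
ΔA = A₂ − A₁ = 140.509 − 75.426 = 65.1 sabins.

65.1 sabins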